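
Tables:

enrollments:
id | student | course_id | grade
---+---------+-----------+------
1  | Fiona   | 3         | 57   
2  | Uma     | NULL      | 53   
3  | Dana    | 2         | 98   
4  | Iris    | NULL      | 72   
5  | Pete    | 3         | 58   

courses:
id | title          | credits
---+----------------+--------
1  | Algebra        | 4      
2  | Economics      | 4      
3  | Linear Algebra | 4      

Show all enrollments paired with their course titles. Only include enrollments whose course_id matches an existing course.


INNER JOIN keeps only enrollments rows whose course_id matches an id in courses. Walk through each enrollment:
  - enrollment 1 (Fiona): course_id=3 -> matches Linear Algebra
  - enrollment 2 (Uma): course_id=NULL, no match -> dropped
  - enrollment 3 (Dana): course_id=2 -> matches Economics
  - enrollment 4 (Iris): course_id=NULL, no match -> dropped
  - enrollment 5 (Pete): course_id=3 -> matches Linear Algebra
So 2 of 5 rows are dropped.

SQL:
SELECT a.student, b.title AS course
FROM enrollments a
INNER JOIN courses b ON a.course_id = b.id

Result:
student | course        
--------+---------------
Fiona   | Linear Algebra
Dana    | Economics     
Pete    | Linear Algebra


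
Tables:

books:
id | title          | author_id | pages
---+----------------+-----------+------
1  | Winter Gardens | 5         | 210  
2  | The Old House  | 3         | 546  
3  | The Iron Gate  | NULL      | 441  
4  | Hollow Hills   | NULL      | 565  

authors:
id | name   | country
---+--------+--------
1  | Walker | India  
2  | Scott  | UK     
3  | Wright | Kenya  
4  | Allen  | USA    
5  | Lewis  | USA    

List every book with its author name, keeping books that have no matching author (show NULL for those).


LEFT JOIN keeps every row from books (the left table); where author_id has no match in authors, the author columns become NULL. Walk through each book:
  - book 1 (Winter Gardens): author_id=5 -> matches Lewis
  - book 2 (The Old House): author_id=3 -> matches Wright
  - book 3 (The Iron Gate): author_id=NULL, no match -> kept with NULL
  - book 4 (Hollow Hills): author_id=NULL, no match -> kept with NULL
All 4 rows appear; 2 have NULL author.

SQL:
SELECT a.title, b.name AS author
FROM books a
LEFT JOIN authors b ON a.author_id = b.id

Result:
title          | author
---------------+-------
Winter Gardens | Lewis 
The Old House  | Wright
The Iron Gate  | NULL  
Hollow Hills   | NULL  


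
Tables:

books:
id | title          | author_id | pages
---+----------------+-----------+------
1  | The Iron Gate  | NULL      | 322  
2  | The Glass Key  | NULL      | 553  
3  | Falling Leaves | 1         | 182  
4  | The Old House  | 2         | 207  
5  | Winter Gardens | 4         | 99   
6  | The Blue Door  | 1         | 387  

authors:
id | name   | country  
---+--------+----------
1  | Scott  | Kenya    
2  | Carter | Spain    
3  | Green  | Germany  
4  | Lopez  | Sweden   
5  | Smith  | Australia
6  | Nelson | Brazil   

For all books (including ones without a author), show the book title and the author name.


LEFT JOIN keeps every row from books (the left table); where author_id has no match in authors, the author columns become NULL. Walk through each book:
  - book 1 (The Iron Gate): author_id=NULL, no match -> kept with NULL
  - book 2 (The Glass Key): author_id=NULL, no match -> kept with NULL
  - book 3 (Falling Leaves): author_id=1 -> matches Scott
  - book 4 (The Old House): author_id=2 -> matches Carter
  - book 5 (Winter Gardens): author_id=4 -> matches Lopez
  - book 6 (The Blue Door): author_id=1 -> matches Scott
All 6 rows appear; 2 have NULL author.

SQL:
SELECT a.title, b.name AS author
FROM books a
LEFT JOIN authors b ON a.author_id = b.id

Result:
title          | author
---------------+-------
The Iron Gate  | NULL  
The Glass Key  | NULL  
Falling Leaves | Scott 
The Old House  | Carter
Winter Gardens | Lopez 
The Blue Door  | Scott 


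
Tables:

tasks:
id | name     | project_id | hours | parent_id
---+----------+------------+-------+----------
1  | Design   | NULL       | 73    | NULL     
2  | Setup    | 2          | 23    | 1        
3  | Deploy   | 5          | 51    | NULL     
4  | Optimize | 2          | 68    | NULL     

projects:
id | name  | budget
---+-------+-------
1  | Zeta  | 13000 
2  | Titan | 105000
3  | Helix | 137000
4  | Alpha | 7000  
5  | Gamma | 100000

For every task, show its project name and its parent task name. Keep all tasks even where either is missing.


Two LEFT JOINs from the same base table tasks: one to projects via project_id, one to tasks itself via parent_id. Both are LEFT so every task is preserved.
Match against projects:
  - task 1 (Design): project_id=NULL, no match -> kept with NULL
  - task 2 (Setup): project_id=2 -> matches Titan
  - task 3 (Deploy): project_id=5 -> matches Gamma
  - task 4 (Optimize): project_id=2 -> matches Titan
Match against tasks (self):
  - task 1 (Design): parent_id=NULL -> NULL
  - task 2 (Setup): parent_id=1 -> Design
  - task 3 (Deploy): parent_id=NULL -> NULL
  - task 4 (Optimize): parent_id=NULL -> NULL

SQL:
SELECT a.name, b.name AS project, c.name AS parent
FROM tasks a
LEFT JOIN projects b ON a.project_id = b.id
LEFT JOIN tasks c ON a.parent_id = c.id

Result:
name     | project | parent
---------+---------+-------
Design   | NULL    | NULL  
Setup    | Titan   | Design
Deploy   | Gamma   | NULL  
Optimize | Titan   | NULL  


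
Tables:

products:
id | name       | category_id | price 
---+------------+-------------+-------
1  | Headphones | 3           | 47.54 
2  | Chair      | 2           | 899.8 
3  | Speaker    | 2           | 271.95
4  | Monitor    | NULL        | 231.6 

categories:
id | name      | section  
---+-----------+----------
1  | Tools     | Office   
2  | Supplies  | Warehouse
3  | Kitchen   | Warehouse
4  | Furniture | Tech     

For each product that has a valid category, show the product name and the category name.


INNER JOIN keeps only products rows whose category_id matches an id in categories. Walk through each product:
  - product 1 (Headphones): category_id=3 -> matches Kitchen
  - product 2 (Chair): category_id=2 -> matches Supplies
  - product 3 (Speaker): category_id=2 -> matches Supplies
  - product 4 (Monitor): category_id=NULL, no match -> dropped
So 1 of 4 rows is dropped.

SQL:
SELECT a.name, b.name AS category
FROM products a
INNER JOIN categories b ON a.category_id = b.id

Result:
name       | category
-----------+---------
Headphones | Kitchen 
Chair      | Supplies
Speaker    | Supplies


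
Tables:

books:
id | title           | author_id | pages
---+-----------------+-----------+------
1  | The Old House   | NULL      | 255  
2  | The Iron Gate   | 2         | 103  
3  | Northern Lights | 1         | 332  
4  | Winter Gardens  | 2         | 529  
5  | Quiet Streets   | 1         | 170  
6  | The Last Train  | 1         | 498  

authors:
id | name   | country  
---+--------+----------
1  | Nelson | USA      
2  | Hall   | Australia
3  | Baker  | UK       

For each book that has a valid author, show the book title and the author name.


INNER JOIN keeps only books rows whose author_id matches an id in authors. Walk through each book:
  - book 1 (The Old House): author_id=NULL, no match -> dropped
  - book 2 (The Iron Gate): author_id=2 -> matches Hall
  - book 3 (Northern Lights): author_id=1 -> matches Nelson
  - book 4 (Winter Gardens): author_id=2 -> matches Hall
  - book 5 (Quiet Streets): author_id=1 -> matches Nelson
  - book 6 (The Last Train): author_id=1 -> matches Nelson
So 1 of 6 rows is dropped.

SQL:
SELECT a.title, b.name AS author
FROM books a
INNER JOIN authors b ON a.author_id = b.id

Result:
title           | author
----------------+-------
The Iron Gate   | Hall  
Northern Lights | Nelson
Winter Gardens  | Hall  
Quiet Streets   | Nelson
The Last Train  | Nelson


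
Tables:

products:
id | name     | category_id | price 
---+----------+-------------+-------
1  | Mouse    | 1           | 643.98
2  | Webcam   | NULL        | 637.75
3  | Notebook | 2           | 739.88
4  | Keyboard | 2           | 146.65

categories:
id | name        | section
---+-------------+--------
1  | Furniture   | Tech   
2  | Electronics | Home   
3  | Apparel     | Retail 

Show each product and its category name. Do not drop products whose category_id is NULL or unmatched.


LEFT JOIN keeps every row from products (the left table); where category_id has no match in categories, the category columns become NULL. Walk through each product:
  - product 1 (Mouse): category_id=1 -> matches Furniture
  - product 2 (Webcam): category_id=NULL, no match -> kept with NULL
  - product 3 (Notebook): category_id=2 -> matches Electronics
  - product 4 (Keyboard): category_id=2 -> matches Electronics
All 4 rows appear; 1 has NULL category.

SQL:
SELECT a.name, b.name AS category
FROM products a
LEFT JOIN categories b ON a.category_id = b.id

Result:
name     | category   
---------+------------
Mouse    | Furniture  
Webcam   | NULL       
Notebook | Electronics
Keyboard | Electronics


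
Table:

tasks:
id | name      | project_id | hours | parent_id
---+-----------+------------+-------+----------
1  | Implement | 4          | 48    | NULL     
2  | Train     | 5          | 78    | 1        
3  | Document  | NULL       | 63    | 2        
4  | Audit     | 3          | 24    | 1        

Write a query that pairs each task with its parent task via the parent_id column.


This is a self-join: tasks is joined to a second copy of itself, matching each row's parent_id to another row's id. Use LEFT JOIN so rows with parent_id=NULL are kept.
  - task 1 (Implement): parent_id=NULL -> NULL
  - task 2 (Train): parent_id=1 -> Implement
  - task 3 (Document): parent_id=2 -> Train
  - task 4 (Audit): parent_id=1 -> Implement

SQL:
SELECT a.name AS item, b.name AS parent
FROM tasks a
LEFT JOIN tasks b ON a.parent_id = b.id

Result:
item      | parent   
----------+----------
Implement | NULL     
Train     | Implement
Document  | Train    
Audit     | Implement


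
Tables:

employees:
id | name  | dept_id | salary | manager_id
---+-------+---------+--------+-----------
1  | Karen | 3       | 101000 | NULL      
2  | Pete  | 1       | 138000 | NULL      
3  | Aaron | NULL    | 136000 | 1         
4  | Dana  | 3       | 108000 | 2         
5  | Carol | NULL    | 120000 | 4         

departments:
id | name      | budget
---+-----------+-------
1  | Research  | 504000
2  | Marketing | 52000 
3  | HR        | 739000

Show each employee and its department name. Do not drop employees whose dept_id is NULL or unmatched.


LEFT JOIN keeps every row from employees (the left table); where dept_id has no match in departments, the department columns become NULL. Walk through each employee:
  - employee 1 (Karen): dept_id=3 -> matches HR
  - employee 2 (Pete): dept_id=1 -> matches Research
  - employee 3 (Aaron): dept_id=NULL, no match -> kept with NULL
  - employee 4 (Dana): dept_id=3 -> matches HR
  - employee 5 (Carol): dept_id=NULL, no match -> kept with NULL
All 5 rows appear; 2 have NULL department.

SQL:
SELECT a.name, b.name AS department
FROM employees a
LEFT JOIN departments b ON a.dept_id = b.id

Result:
name  | department
------+-----------
Karen | HR        
Pete  | Research  
Aaron | NULL      
Dana  | HR        
Carol | NULL      


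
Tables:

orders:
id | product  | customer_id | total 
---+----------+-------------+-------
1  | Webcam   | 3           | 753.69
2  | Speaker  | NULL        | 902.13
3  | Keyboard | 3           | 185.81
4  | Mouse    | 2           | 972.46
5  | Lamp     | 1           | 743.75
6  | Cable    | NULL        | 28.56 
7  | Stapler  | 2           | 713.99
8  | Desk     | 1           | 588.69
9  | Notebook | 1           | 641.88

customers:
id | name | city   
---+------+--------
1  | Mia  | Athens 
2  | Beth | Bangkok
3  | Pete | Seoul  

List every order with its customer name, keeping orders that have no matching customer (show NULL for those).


LEFT JOIN keeps every row from orders (the left table); where customer_id has no match in customers, the customer columns become NULL. Walk through each order:
  - order 1 (Webcam): customer_id=3 -> matches Pete
  - order 2 (Speaker): customer_id=NULL, no match -> kept with NULL
  - order 3 (Keyboard): customer_id=3 -> matches Pete
  - order 4 (Mouse): customer_id=2 -> matches Beth
  - order 5 (Lamp): customer_id=1 -> matches Mia
  - order 6 (Cable): customer_id=NULL, no match -> kept with NULL
  - order 7 (Stapler): customer_id=2 -> matches Beth
  - order 8 (Desk): customer_id=1 -> matches Mia
  - order 9 (Notebook): customer_id=1 -> matches Mia
All 9 rows appear; 2 have NULL customer.

SQL:
SELECT a.product, b.name AS customer
FROM orders a
LEFT JOIN customers b ON a.customer_id = b.id

Result:
product  | customer
---------+---------
Webcam   | Pete    
Speaker  | NULL    
Keyboard | Pete    
Mouse    | Beth    
Lamp     | Mia     
Cable    | NULL    
Stapler  | Beth    
Desk     | Mia     
Notebook | Mia     


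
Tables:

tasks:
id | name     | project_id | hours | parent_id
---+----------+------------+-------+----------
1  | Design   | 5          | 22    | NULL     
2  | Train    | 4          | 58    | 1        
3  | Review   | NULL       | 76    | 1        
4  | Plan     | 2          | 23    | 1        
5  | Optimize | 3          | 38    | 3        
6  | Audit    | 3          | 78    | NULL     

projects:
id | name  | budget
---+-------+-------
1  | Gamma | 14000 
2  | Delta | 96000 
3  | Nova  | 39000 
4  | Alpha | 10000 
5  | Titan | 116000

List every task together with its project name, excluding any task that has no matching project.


INNER JOIN keeps only tasks rows whose project_id matches an id in projects. Walk through each task:
  - task 1 (Design): project_id=5 -> matches Titan
  - task 2 (Train): project_id=4 -> matches Alpha
  - task 3 (Review): project_id=NULL, no match -> dropped
  - task 4 (Plan): project_id=2 -> matches Delta
  - task 5 (Optimize): project_id=3 -> matches Nova
  - task 6 (Audit): project_id=3 -> matches Nova
So 1 of 6 rows is dropped.

SQL:
SELECT a.name, b.name AS project
FROM tasks a
INNER JOIN projects b ON a.project_id = b.id

Result:
name     | project
---------+--------
Design   | Titan  
Train    | Alpha  
Plan     | Delta  
Optimize | Nova   
Audit    | Nova   


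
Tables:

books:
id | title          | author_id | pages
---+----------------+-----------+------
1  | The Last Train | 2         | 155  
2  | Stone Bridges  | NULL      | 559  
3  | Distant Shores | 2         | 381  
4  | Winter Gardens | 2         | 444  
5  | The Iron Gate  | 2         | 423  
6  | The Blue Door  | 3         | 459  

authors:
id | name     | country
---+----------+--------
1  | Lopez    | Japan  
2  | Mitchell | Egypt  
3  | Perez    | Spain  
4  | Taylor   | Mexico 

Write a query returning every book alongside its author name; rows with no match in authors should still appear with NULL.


LEFT JOIN keeps every row from books (the left table); where author_id has no match in authors, the author columns become NULL. Walk through each book:
  - book 1 (The Last Train): author_id=2 -> matches Mitchell
  - book 2 (Stone Bridges): author_id=NULL, no match -> kept with NULL
  - book 3 (Distant Shores): author_id=2 -> matches Mitchell
  - book 4 (Winter Gardens): author_id=2 -> matches Mitchell
  - book 5 (The Iron Gate): author_id=2 -> matches Mitchell
  - book 6 (The Blue Door): author_id=3 -> matches Perez
All 6 rows appear; 1 has NULL author.

SQL:
SELECT a.title, b.name AS author
FROM books a
LEFT JOIN authors b ON a.author_id = b.id

Result:
title          | author  
---------------+---------
The Last Train | Mitchell
Stone Bridges  | NULL    
Distant Shores | Mitchell
Winter Gardens | Mitchell
The Iron Gate  | Mitchell
The Blue Door  | Perez   


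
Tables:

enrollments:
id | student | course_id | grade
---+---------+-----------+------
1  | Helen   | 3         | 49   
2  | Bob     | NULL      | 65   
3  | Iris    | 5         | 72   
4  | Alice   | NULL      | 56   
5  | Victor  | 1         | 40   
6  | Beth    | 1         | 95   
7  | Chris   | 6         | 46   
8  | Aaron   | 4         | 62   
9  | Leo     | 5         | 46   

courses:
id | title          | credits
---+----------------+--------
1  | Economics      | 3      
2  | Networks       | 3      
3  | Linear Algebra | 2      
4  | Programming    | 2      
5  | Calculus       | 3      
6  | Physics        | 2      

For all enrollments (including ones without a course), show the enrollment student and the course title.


LEFT JOIN keeps every row from enrollments (the left table); where course_id has no match in courses, the course columns become NULL. Walk through each enrollment:
  - enrollment 1 (Helen): course_id=3 -> matches Linear Algebra
  - enrollment 2 (Bob): course_id=NULL, no match -> kept with NULL
  - enrollment 3 (Iris): course_id=5 -> matches Calculus
  - enrollment 4 (Alice): course_id=NULL, no match -> kept with NULL
  - enrollment 5 (Victor): course_id=1 -> matches Economics
  - enrollment 6 (Beth): course_id=1 -> matches Economics
  - enrollment 7 (Chris): course_id=6 -> matches Physics
  - enrollment 8 (Aaron): course_id=4 -> matches Programming
  - enrollment 9 (Leo): course_id=5 -> matches Calculus
All 9 rows appear; 2 have NULL course.

SQL:
SELECT a.student, b.title AS course
FROM enrollments a
LEFT JOIN courses b ON a.course_id = b.id

Result:
student | course        
--------+---------------
Helen   | Linear Algebra
Bob     | NULL          
Iris    | Calculus      
Alice   | NULL          
Victor  | Economics     
Beth    | Economics     
Chris   | Physics       
Aaron   | Programming   
Leo     | Calculus      


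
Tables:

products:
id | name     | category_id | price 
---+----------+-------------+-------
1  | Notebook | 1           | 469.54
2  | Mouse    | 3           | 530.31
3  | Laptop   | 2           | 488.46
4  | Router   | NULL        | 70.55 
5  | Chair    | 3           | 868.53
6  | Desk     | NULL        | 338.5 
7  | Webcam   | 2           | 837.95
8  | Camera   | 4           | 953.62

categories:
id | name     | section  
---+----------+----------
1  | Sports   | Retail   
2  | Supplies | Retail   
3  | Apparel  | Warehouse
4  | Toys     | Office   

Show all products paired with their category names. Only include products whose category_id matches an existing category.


INNER JOIN keeps only products rows whose category_id matches an id in categories. Walk through each product:
  - product 1 (Notebook): category_id=1 -> matches Sports
  - product 2 (Mouse): category_id=3 -> matches Apparel
  - product 3 (Laptop): category_id=2 -> matches Supplies
  - product 4 (Router): category_id=NULL, no match -> dropped
  - product 5 (Chair): category_id=3 -> matches Apparel
  - product 6 (Desk): category_id=NULL, no match -> dropped
  - product 7 (Webcam): category_id=2 -> matches Supplies
  - product 8 (Camera): category_id=4 -> matches Toys
So 2 of 8 rows are dropped.

SQL:
SELECT a.name, b.name AS category
FROM products a
INNER JOIN categories b ON a.category_id = b.id

Result:
name     | category
---------+---------
Notebook | Sports  
Mouse    | Apparel 
Laptop   | Supplies
Chair    | Apparel 
Webcam   | Supplies
Camera   | Toys    


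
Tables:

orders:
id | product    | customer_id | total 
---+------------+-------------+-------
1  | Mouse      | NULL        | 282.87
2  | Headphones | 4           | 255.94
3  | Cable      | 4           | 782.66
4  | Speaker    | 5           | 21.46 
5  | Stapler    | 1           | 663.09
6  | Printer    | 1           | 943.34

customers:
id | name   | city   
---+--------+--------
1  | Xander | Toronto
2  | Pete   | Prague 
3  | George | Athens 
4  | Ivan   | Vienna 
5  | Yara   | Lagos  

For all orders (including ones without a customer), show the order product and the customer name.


LEFT JOIN keeps every row from orders (the left table); where customer_id has no match in customers, the customer columns become NULL. Walk through each order:
  - order 1 (Mouse): customer_id=NULL, no match -> kept with NULL
  - order 2 (Headphones): customer_id=4 -> matches Ivan
  - order 3 (Cable): customer_id=4 -> matches Ivan
  - order 4 (Speaker): customer_id=5 -> matches Yara
  - order 5 (Stapler): customer_id=1 -> matches Xander
  - order 6 (Printer): customer_id=1 -> matches Xander
All 6 rows appear; 1 has NULL customer.

SQL:
SELECT a.product, b.name AS customer
FROM orders a
LEFT JOIN customers b ON a.customer_id = b.id

Result:
product    | customer
-----------+---------
Mouse      | NULL    
Headphones | Ivan    
Cable      | Ivan    
Speaker    | Yara    
Stapler    | Xander  
Printer    | Xander  


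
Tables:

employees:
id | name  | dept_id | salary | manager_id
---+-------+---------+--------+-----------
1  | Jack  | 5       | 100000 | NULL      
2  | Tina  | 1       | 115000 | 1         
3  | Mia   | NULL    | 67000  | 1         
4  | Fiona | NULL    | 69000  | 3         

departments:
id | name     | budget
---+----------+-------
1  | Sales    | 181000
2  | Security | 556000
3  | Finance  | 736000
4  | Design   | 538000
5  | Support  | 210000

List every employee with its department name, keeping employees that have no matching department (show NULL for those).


LEFT JOIN keeps every row from employees (the left table); where dept_id has no match in departments, the department columns become NULL. Walk through each employee:
  - employee 1 (Jack): dept_id=5 -> matches Support
  - employee 2 (Tina): dept_id=1 -> matches Sales
  - employee 3 (Mia): dept_id=NULL, no match -> kept with NULL
  - employee 4 (Fiona): dept_id=NULL, no match -> kept with NULL
All 4 rows appear; 2 have NULL department.

SQL:
SELECT a.name, b.name AS department
FROM employees a
LEFT JOIN departments b ON a.dept_id = b.id

Result:
name  | department
------+-----------
Jack  | Support   
Tina  | Sales     
Mia   | NULL      
Fiona | NULL      


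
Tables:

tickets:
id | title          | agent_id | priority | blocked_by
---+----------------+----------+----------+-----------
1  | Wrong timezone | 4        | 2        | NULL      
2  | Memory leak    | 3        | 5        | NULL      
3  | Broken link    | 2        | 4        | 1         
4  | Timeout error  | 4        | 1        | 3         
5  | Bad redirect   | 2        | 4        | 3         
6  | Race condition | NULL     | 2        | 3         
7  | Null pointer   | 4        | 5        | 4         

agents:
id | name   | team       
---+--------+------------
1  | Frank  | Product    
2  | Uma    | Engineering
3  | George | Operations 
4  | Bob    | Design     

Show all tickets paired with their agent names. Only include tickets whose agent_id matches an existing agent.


INNER JOIN keeps only tickets rows whose agent_id matches an id in agents. Walk through each ticket:
  - ticket 1 (Wrong timezone): agent_id=4 -> matches Bob
  - ticket 2 (Memory leak): agent_id=3 -> matches George
  - ticket 3 (Broken link): agent_id=2 -> matches Uma
  - ticket 4 (Timeout error): agent_id=4 -> matches Bob
  - ticket 5 (Bad redirect): agent_id=2 -> matches Uma
  - ticket 6 (Race condition): agent_id=NULL, no match -> dropped
  - ticket 7 (Null pointer): agent_id=4 -> matches Bob
So 1 of 7 rows is dropped.

SQL:
SELECT a.title, b.name AS agent
FROM tickets a
INNER JOIN agents b ON a.agent_id = b.id

Result:
title          | agent 
---------------+-------
Wrong timezone | Bob   
Memory leak    | George
Broken link    | Uma   
Timeout error  | Bob   
Bad redirect   | Uma   
Null pointer   | Bob   


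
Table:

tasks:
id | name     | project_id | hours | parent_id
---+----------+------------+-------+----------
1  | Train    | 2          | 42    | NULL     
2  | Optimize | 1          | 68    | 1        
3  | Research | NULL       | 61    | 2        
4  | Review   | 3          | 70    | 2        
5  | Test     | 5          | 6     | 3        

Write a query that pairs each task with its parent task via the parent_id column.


This is a self-join: tasks is joined to a second copy of itself, matching each row's parent_id to another row's id. Use LEFT JOIN so rows with parent_id=NULL are kept.
  - task 1 (Train): parent_id=NULL -> NULL
  - task 2 (Optimize): parent_id=1 -> Train
  - task 3 (Research): parent_id=2 -> Optimize
  - task 4 (Review): parent_id=2 -> Optimize
  - task 5 (Test): parent_id=3 -> Research

SQL:
SELECT a.name AS item, b.name AS parent
FROM tasks a
LEFT JOIN tasks b ON a.parent_id = b.id

Result:
item     | parent  
---------+---------
Train    | NULL    
Optimize | Train   
Research | Optimize
Review   | Optimize
Test     | Research


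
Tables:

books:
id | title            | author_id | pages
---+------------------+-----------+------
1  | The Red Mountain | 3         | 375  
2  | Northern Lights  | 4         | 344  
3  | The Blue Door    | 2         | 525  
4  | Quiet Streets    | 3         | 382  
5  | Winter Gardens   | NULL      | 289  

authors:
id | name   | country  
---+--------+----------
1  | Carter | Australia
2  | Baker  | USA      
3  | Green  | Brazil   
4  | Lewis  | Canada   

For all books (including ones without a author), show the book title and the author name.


LEFT JOIN keeps every row from books (the left table); where author_id has no match in authors, the author columns become NULL. Walk through each book:
  - book 1 (The Red Mountain): author_id=3 -> matches Green
  - book 2 (Northern Lights): author_id=4 -> matches Lewis
  - book 3 (The Blue Door): author_id=2 -> matches Baker
  - book 4 (Quiet Streets): author_id=3 -> matches Green
  - book 5 (Winter Gardens): author_id=NULL, no match -> kept with NULL
All 5 rows appear; 1 has NULL author.

SQL:
SELECT a.title, b.name AS author
FROM books a
LEFT JOIN authors b ON a.author_id = b.id

Result:
title            | author
-----------------+-------
The Red Mountain | Green 
Northern Lights  | Lewis 
The Blue Door    | Baker 
Quiet Streets    | Green 
Winter Gardens   | NULL  


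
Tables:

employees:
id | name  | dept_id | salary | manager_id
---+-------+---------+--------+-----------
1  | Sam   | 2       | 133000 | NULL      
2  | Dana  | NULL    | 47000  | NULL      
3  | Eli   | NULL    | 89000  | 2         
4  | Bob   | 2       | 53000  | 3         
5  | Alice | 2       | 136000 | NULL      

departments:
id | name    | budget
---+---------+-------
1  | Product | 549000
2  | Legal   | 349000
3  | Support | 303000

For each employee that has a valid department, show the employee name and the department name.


INNER JOIN keeps only employees rows whose dept_id matches an id in departments. Walk through each employee:
  - employee 1 (Sam): dept_id=2 -> matches Legal
  - employee 2 (Dana): dept_id=NULL, no match -> dropped
  - employee 3 (Eli): dept_id=NULL, no match -> dropped
  - employee 4 (Bob): dept_id=2 -> matches Legal
  - employee 5 (Alice): dept_id=2 -> matches Legal
So 2 of 5 rows are dropped.

SQL:
SELECT a.name, b.name AS department
FROM employees a
INNER JOIN departments b ON a.dept_id = b.id

Result:
name  | department
------+-----------
Sam   | Legal     
Bob   | Legal     
Alice | Legal     


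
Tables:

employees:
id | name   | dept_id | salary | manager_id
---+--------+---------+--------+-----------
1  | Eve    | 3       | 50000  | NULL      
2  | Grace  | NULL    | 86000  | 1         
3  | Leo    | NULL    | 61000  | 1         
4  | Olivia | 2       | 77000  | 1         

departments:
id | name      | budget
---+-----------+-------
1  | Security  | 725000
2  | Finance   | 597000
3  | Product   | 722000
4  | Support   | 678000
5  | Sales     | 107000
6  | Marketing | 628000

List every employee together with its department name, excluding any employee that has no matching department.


INNER JOIN keeps only employees rows whose dept_id matches an id in departments. Walk through each employee:
  - employee 1 (Eve): dept_id=3 -> matches Product
  - employee 2 (Grace): dept_id=NULL, no match -> dropped
  - employee 3 (Leo): dept_id=NULL, no match -> dropped
  - employee 4 (Olivia): dept_id=2 -> matches Finance
So 2 of 4 rows are dropped.

SQL:
SELECT a.name, b.name AS department
FROM employees a
INNER JOIN departments b ON a.dept_id = b.id

Result:
name   | department
-------+-----------
Eve    | Product   
Olivia | Finance   


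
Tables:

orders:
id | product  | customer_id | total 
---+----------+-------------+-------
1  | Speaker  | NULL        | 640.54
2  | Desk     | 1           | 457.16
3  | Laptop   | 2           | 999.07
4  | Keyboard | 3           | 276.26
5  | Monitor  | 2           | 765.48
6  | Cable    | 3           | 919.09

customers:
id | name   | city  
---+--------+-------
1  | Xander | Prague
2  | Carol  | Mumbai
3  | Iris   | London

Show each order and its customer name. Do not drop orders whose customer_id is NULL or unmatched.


LEFT JOIN keeps every row from orders (the left table); where customer_id has no match in customers, the customer columns become NULL. Walk through each order:
  - order 1 (Speaker): customer_id=NULL, no match -> kept with NULL
  - order 2 (Desk): customer_id=1 -> matches Xander
  - order 3 (Laptop): customer_id=2 -> matches Carol
  - order 4 (Keyboard): customer_id=3 -> matches Iris
  - order 5 (Monitor): customer_id=2 -> matches Carol
  - order 6 (Cable): customer_id=3 -> matches Iris
All 6 rows appear; 1 has NULL customer.

SQL:
SELECT a.product, b.name AS customer
FROM orders a
LEFT JOIN customers b ON a.customer_id = b.id

Result:
product  | customer
---------+---------
Speaker  | NULL    
Desk     | Xander  
Laptop   | Carol   
Keyboard | Iris    
Monitor  | Carol   
Cable    | Iris    


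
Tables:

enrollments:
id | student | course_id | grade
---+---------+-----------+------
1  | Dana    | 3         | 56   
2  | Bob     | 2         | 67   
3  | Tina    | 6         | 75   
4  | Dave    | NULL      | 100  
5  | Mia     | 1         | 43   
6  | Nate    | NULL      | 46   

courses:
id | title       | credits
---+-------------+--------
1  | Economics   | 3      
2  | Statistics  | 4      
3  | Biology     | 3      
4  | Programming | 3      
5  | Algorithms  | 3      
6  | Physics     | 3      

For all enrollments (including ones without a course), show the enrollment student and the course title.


LEFT JOIN keeps every row from enrollments (the left table); where course_id has no match in courses, the course columns become NULL. Walk through each enrollment:
  - enrollment 1 (Dana): course_id=3 -> matches Biology
  - enrollment 2 (Bob): course_id=2 -> matches Statistics
  - enrollment 3 (Tina): course_id=6 -> matches Physics
  - enrollment 4 (Dave): course_id=NULL, no match -> kept with NULL
  - enrollment 5 (Mia): course_id=1 -> matches Economics
  - enrollment 6 (Nate): course_id=NULL, no match -> kept with NULL
All 6 rows appear; 2 have NULL course.

SQL:
SELECT a.student, b.title AS course
FROM enrollments a
LEFT JOIN courses b ON a.course_id = b.id

Result:
student | course    
--------+-----------
Dana    | Biology   
Bob     | Statistics
Tina    | Physics   
Dave    | NULL      
Mia     | Economics 
Nate    | NULL      


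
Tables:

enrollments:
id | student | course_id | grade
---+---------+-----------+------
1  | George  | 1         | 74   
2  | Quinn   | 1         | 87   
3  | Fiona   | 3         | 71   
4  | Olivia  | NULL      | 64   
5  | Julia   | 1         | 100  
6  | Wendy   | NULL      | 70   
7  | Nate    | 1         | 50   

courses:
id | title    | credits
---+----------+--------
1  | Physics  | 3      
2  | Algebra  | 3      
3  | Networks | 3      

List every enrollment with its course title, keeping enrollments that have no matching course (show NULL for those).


LEFT JOIN keeps every row from enrollments (the left table); where course_id has no match in courses, the course columns become NULL. Walk through each enrollment:
  - enrollment 1 (George): course_id=1 -> matches Physics
  - enrollment 2 (Quinn): course_id=1 -> matches Physics
  - enrollment 3 (Fiona): course_id=3 -> matches Networks
  - enrollment 4 (Olivia): course_id=NULL, no match -> kept with NULL
  - enrollment 5 (Julia): course_id=1 -> matches Physics
  - enrollment 6 (Wendy): course_id=NULL, no match -> kept with NULL
  - enrollment 7 (Nate): course_id=1 -> matches Physics
All 7 rows appear; 2 have NULL course.

SQL:
SELECT a.student, b.title AS course
FROM enrollments a
LEFT JOIN courses b ON a.course_id = b.id

Result:
student | course  
--------+---------
George  | Physics 
Quinn   | Physics 
Fiona   | Networks
Olivia  | NULL    
Julia   | Physics 
Wendy   | NULL    
Nate    | Physics 


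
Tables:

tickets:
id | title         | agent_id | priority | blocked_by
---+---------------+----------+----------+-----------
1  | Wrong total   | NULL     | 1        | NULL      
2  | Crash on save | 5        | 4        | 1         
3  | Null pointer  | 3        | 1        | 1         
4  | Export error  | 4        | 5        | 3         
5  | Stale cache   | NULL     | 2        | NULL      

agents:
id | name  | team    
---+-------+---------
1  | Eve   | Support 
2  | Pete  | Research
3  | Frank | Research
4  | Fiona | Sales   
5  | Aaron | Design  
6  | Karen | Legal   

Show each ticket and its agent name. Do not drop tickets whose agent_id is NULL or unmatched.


LEFT JOIN keeps every row from tickets (the left table); where agent_id has no match in agents, the agent columns become NULL. Walk through each ticket:
  - ticket 1 (Wrong total): agent_id=NULL, no match -> kept with NULL
  - ticket 2 (Crash on save): agent_id=5 -> matches Aaron
  - ticket 3 (Null pointer): agent_id=3 -> matches Frank
  - ticket 4 (Export error): agent_id=4 -> matches Fiona
  - ticket 5 (Stale cache): agent_id=NULL, no match -> kept with NULL
All 5 rows appear; 2 have NULL agent.

SQL:
SELECT a.title, b.name AS agent
FROM tickets a
LEFT JOIN agents b ON a.agent_id = b.id

Result:
title         | agent
--------------+------
Wrong total   | NULL 
Crash on save | Aaron
Null pointer  | Frank
Export error  | Fiona
Stale cache   | NULL 


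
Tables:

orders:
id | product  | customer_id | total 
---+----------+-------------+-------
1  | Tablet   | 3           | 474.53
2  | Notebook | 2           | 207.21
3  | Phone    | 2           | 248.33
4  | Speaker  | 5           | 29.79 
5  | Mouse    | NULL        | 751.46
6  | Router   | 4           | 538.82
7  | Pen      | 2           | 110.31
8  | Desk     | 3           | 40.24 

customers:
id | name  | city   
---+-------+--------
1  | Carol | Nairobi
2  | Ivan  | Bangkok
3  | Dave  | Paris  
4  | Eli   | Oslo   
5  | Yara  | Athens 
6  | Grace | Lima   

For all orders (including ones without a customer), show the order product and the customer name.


LEFT JOIN keeps every row from orders (the left table); where customer_id has no match in customers, the customer columns become NULL. Walk through each order:
  - order 1 (Tablet): customer_id=3 -> matches Dave
  - order 2 (Notebook): customer_id=2 -> matches Ivan
  - order 3 (Phone): customer_id=2 -> matches Ivan
  - order 4 (Speaker): customer_id=5 -> matches Yara
  - order 5 (Mouse): customer_id=NULL, no match -> kept with NULL
  - order 6 (Router): customer_id=4 -> matches Eli
  - order 7 (Pen): customer_id=2 -> matches Ivan
  - order 8 (Desk): customer_id=3 -> matches Dave
All 8 rows appear; 1 has NULL customer.

SQL:
SELECT a.product, b.name AS customer
FROM orders a
LEFT JOIN customers b ON a.customer_id = b.id

Result:
product  | customer
---------+---------
Tablet   | Dave    
Notebook | Ivan    
Phone    | Ivan    
Speaker  | Yara    
Mouse    | NULL    
Router   | Eli     
Pen      | Ivan    
Desk     | Dave    


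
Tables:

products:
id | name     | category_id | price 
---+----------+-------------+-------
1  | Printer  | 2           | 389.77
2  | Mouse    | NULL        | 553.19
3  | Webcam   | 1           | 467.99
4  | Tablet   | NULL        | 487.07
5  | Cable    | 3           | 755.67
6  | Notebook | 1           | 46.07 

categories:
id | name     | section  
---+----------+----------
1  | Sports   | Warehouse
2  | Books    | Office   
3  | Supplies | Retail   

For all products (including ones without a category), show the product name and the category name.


LEFT JOIN keeps every row from products (the left table); where category_id has no match in categories, the category columns become NULL. Walk through each product:
  - product 1 (Printer): category_id=2 -> matches Books
  - product 2 (Mouse): category_id=NULL, no match -> kept with NULL
  - product 3 (Webcam): category_id=1 -> matches Sports
  - product 4 (Tablet): category_id=NULL, no match -> kept with NULL
  - product 5 (Cable): category_id=3 -> matches Supplies
  - product 6 (Notebook): category_id=1 -> matches Sports
All 6 rows appear; 2 have NULL category.

SQL:
SELECT a.name, b.name AS category
FROM products a
LEFT JOIN categories b ON a.category_id = b.id

Result:
name     | category
---------+---------
Printer  | Books   
Mouse    | NULL    
Webcam   | Sports  
Tablet   | NULL    
Cable    | Supplies
Notebook | Sports  


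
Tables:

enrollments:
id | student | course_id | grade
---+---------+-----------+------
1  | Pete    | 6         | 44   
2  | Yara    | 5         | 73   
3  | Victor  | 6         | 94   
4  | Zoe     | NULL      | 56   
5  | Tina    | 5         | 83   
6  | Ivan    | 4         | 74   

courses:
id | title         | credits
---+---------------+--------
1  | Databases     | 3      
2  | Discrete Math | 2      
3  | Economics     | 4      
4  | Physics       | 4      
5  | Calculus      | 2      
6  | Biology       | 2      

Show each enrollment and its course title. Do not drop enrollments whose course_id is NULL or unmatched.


LEFT JOIN keeps every row from enrollments (the left table); where course_id has no match in courses, the course columns become NULL. Walk through each enrollment:
  - enrollment 1 (Pete): course_id=6 -> matches Biology
  - enrollment 2 (Yara): course_id=5 -> matches Calculus
  - enrollment 3 (Victor): course_id=6 -> matches Biology
  - enrollment 4 (Zoe): course_id=NULL, no match -> kept with NULL
  - enrollment 5 (Tina): course_id=5 -> matches Calculus
  - enrollment 6 (Ivan): course_id=4 -> matches Physics
All 6 rows appear; 1 has NULL course.

SQL:
SELECT a.student, b.title AS course
FROM enrollments a
LEFT JOIN courses b ON a.course_id = b.id

Result:
student | course  
--------+---------
Pete    | Biology 
Yara    | Calculus
Victor  | Biology 
Zoe     | NULL    
Tina    | Calculus
Ivan    | Physics 


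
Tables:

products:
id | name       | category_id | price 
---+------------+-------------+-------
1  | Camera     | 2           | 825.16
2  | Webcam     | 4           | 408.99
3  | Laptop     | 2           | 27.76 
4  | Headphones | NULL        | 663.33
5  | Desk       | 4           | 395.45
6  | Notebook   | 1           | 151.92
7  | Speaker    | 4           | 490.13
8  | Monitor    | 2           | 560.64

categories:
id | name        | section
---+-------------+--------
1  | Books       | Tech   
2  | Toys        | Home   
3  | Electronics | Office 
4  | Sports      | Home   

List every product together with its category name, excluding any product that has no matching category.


INNER JOIN keeps only products rows whose category_id matches an id in categories. Walk through each product:
  - product 1 (Camera): category_id=2 -> matches Toys
  - product 2 (Webcam): category_id=4 -> matches Sports
  - product 3 (Laptop): category_id=2 -> matches Toys
  - product 4 (Headphones): category_id=NULL, no match -> dropped
  - product 5 (Desk): category_id=4 -> matches Sports
  - product 6 (Notebook): category_id=1 -> matches Books
  - product 7 (Speaker): category_id=4 -> matches Sports
  - product 8 (Monitor): category_id=2 -> matches Toys
So 1 of 8 rows is dropped.

SQL:
SELECT a.name, b.name AS category
FROM products a
INNER JOIN categories b ON a.category_id = b.id

Result:
name     | category
---------+---------
Camera   | Toys    
Webcam   | Sports  
Laptop   | Toys    
Desk     | Sports  
Notebook | Books   
Speaker  | Sports  
Monitor  | Toys    


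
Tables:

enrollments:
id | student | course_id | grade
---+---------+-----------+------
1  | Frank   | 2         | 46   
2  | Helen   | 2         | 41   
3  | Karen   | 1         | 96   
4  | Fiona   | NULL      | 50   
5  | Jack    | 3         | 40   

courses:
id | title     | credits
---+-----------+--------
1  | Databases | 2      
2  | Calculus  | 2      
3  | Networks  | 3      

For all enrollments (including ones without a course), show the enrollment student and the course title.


LEFT JOIN keeps every row from enrollments (the left table); where course_id has no match in courses, the course columns become NULL. Walk through each enrollment:
  - enrollment 1 (Frank): course_id=2 -> matches Calculus
  - enrollment 2 (Helen): course_id=2 -> matches Calculus
  - enrollment 3 (Karen): course_id=1 -> matches Databases
  - enrollment 4 (Fiona): course_id=NULL, no match -> kept with NULL
  - enrollment 5 (Jack): course_id=3 -> matches Networks
All 5 rows appear; 1 has NULL course.

SQL:
SELECT a.student, b.title AS course
FROM enrollments a
LEFT JOIN courses b ON a.course_id = b.id

Result:
student | course   
--------+----------
Frank   | Calculus 
Helen   | Calculus 
Karen   | Databases
Fiona   | NULL     
Jack    | Networks 
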